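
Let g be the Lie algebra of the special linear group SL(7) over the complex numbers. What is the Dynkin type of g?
This is sl(7), which has dimension 7^2 - 1 = 48 and rank 7 - 1 = 6 (a Cartan subalgebra is the diagonal traceless matrices). In the classification of classical Lie algebras, the special linear algebra sl(n+1) has type A_n; here n = 6, so the Dynkin diagram is a chain of 6 nodes with single edges (A_6). Hence the type is A_6.

A_6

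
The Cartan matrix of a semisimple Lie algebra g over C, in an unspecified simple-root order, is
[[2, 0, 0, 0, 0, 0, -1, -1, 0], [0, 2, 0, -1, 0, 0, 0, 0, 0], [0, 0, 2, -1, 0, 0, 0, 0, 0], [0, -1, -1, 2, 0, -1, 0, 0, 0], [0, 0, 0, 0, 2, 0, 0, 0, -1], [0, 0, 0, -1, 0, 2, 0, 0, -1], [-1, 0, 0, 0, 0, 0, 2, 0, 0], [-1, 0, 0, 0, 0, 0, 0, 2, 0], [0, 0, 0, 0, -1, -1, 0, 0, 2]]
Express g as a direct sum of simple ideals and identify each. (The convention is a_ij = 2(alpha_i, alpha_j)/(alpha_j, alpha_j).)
The diagram associated to this matrix has two connected components: the simple roots {alpha_1, alpha_7, alpha_8} form a chain of 3 nodes with single edges (A_3), and {alpha_2, alpha_3, alpha_4, alpha_5, alpha_6, alpha_9} form a chain of 4 nodes with a fork of two nodes at one end (D_6). A semisimple Lie algebra decomposes uniquely as the direct sum of simple ideals, one per connected component of its Dynkin diagram, so g ≅ A_3 ⊕ D_6 (dimension 15 + 66 = 81).

A_3 (sl(4)) + D_6 (so(12))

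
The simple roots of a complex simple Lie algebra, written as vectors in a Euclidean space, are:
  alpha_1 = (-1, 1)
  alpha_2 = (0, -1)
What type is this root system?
B2

Compute the Cartan integers a_ij = 2(alpha_i, alpha_j)/(alpha_j, alpha_j); the resulting 2x2 Cartan matrix is
[[2, -2], [-1, 2]].
The roots have two lengths (squared-length ratio 2:1); the short ones are alpha_{2}. The associated Dynkin diagram is a chain of 2 nodes with a double edge at one end; the terminal node there is the unique short simple root (B_2), so the type is B_2 (the algebra so(5)).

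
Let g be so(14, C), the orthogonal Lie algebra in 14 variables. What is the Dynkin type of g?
D_7

This is so(14) with 14 even, which has dimension 14(14-1)/2 = 91 and rank 14/2 = 7. In the classification of classical Lie algebras, the orthogonal algebra so(2n) in an even number of variables has type D_n; here n = 7, so the Dynkin diagram is a chain of 5 nodes with a fork of two nodes at one end (D_7). Hence the type is D_7.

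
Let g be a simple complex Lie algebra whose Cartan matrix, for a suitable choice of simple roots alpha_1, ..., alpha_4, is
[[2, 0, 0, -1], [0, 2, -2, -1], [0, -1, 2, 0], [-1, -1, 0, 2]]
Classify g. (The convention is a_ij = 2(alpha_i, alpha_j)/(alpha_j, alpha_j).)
B4

The matrix has rank 4 with 2's on the diagonal. Reading the off-diagonal entries as Dynkin edges (a single edge where a_ij = a_ji = -1; a double or triple edge where a_ij * a_ji = 2 or 3), the diagram is a chain of 4 nodes with a double edge at one end; the terminal node there is the unique short simple root (B_4). One simple-root ordering that puts it in standard form is (alpha_1, alpha_4, alpha_2, alpha_3). So the algebra is type B_4, i.e. so(9).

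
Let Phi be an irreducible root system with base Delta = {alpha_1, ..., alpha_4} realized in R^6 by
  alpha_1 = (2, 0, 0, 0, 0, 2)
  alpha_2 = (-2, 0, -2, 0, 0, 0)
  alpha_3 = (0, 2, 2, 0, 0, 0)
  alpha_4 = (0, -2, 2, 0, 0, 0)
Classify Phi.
Compute the Cartan integers a_ij = 2(alpha_i, alpha_j)/(alpha_j, alpha_j); the resulting 4x4 Cartan matrix is
[[2, -1, 0, 0], [-1, 2, -1, -1], [0, -1, 2, 0], [0, -1, 0, 2]].
All simple roots have the same length, so the diagram is simply laced. The associated Dynkin diagram is a chain of 2 nodes with a fork of two nodes at one end (D_4), so the type is D_4 (the algebra so(8)).

D4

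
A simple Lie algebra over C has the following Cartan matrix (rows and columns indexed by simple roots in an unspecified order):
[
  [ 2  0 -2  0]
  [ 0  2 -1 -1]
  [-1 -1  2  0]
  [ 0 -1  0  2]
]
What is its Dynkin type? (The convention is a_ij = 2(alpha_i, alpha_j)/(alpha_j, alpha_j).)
The matrix has rank 4 with 2's on the diagonal. Reading the off-diagonal entries as Dynkin edges (a single edge where a_ij = a_ji = -1; a double or triple edge where a_ij * a_ji = 2 or 3), the diagram is a chain of 4 nodes with a double edge at one end; the terminal node there is the unique long simple root (C_4). One simple-root ordering that puts it in standard form is (alpha_4, alpha_2, alpha_3, alpha_1). So the algebra is type C_4, i.e. sp(8).

type C_4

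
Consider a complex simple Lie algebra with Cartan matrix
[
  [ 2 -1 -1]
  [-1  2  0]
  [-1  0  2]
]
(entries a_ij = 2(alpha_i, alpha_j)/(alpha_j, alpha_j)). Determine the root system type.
The matrix has rank 3 with 2's on the diagonal. Reading the off-diagonal entries as Dynkin edges (a single edge where a_ij = a_ji = -1; a double or triple edge where a_ij * a_ji = 2 or 3), the diagram is a chain of 3 nodes with single edges (A_3). One simple-root ordering that puts it in standard form is (alpha_3, alpha_1, alpha_2). So the algebra is type A_3, i.e. sl(4).

A3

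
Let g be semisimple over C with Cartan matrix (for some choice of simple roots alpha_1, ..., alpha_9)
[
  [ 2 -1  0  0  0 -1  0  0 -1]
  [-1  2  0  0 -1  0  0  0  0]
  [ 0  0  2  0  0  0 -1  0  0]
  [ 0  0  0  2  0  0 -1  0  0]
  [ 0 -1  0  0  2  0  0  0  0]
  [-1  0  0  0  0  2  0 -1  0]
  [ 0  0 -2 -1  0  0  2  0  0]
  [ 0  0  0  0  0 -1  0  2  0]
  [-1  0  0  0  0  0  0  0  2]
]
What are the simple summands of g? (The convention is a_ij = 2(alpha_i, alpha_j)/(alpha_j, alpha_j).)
The diagram associated to this matrix has two connected components: the simple roots {alpha_3, alpha_4, alpha_7} form a chain of 3 nodes with a double edge at one end; the terminal node there is the unique short simple root (B_3), and {alpha_1, alpha_2, alpha_5, alpha_6, alpha_8, alpha_9} form a chain of 5 nodes with one extra node attached to the third node from one end (E_6). A semisimple Lie algebra decomposes uniquely as the direct sum of simple ideals, one per connected component of its Dynkin diagram, so g ≅ B_3 ⊕ E_6 (dimension 21 + 78 = 99).

B_3 + E_6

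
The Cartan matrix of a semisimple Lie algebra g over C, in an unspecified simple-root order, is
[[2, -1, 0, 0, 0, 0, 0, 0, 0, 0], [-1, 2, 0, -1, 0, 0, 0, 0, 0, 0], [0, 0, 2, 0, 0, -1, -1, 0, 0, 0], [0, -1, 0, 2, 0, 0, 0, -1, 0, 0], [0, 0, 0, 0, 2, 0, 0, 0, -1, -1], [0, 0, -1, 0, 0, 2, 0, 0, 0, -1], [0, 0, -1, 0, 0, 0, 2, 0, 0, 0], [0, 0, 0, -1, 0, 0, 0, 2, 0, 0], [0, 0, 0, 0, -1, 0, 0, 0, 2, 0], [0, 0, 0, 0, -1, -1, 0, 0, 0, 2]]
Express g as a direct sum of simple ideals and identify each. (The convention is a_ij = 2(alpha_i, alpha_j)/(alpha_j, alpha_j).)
The diagram associated to this matrix has two connected components: the simple roots {alpha_1, alpha_2, alpha_4, alpha_8} form a chain of 4 nodes with single edges (A_4), and {alpha_3, alpha_5, alpha_6, alpha_7, alpha_9, alpha_10} form a chain of 6 nodes with single edges (A_6). A semisimple Lie algebra decomposes uniquely as the direct sum of simple ideals, one per connected component of its Dynkin diagram, so g ≅ A_4 ⊕ A_6 (dimension 24 + 48 = 72).

type A_4 + type A_6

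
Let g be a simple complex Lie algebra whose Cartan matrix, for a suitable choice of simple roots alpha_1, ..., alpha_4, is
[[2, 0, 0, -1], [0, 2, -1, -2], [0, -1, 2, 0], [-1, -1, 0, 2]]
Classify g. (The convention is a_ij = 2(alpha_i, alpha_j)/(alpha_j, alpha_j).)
The matrix has rank 4 with 2's on the diagonal. Reading the off-diagonal entries as Dynkin edges (a single edge where a_ij = a_ji = -1; a double or triple edge where a_ij * a_ji = 2 or 3), the diagram is a chain of 4 nodes with a double edge between the middle two (F_4). One simple-root ordering that puts it in standard form is (alpha_3, alpha_2, alpha_4, alpha_1). So the algebra is type F_4.

F_4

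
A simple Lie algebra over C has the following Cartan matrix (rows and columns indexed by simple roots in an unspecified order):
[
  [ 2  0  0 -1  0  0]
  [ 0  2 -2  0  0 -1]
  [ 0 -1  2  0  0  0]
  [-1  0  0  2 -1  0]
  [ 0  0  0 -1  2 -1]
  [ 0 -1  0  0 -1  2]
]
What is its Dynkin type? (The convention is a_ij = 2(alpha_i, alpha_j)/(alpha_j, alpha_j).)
The matrix has rank 6 with 2's on the diagonal. Reading the off-diagonal entries as Dynkin edges (a single edge where a_ij = a_ji = -1; a double or triple edge where a_ij * a_ji = 2 or 3), the diagram is a chain of 6 nodes with a double edge at one end; the terminal node there is the unique short simple root (B_6). One simple-root ordering that puts it in standard form is (alpha_1, alpha_4, alpha_5, alpha_6, alpha_2, alpha_3). So the algebra is type B_6, i.e. so(13).

B_6 (so(13))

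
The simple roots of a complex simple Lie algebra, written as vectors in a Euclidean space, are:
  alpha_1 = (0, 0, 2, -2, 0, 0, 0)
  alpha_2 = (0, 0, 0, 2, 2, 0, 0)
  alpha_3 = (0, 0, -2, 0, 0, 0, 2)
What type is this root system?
A3

Compute the Cartan integers a_ij = 2(alpha_i, alpha_j)/(alpha_j, alpha_j); the resulting 3x3 Cartan matrix is
[[2, -1, -1], [-1, 2, 0], [-1, 0, 2]].
All simple roots have the same length, so the diagram is simply laced. The associated Dynkin diagram is a chain of 3 nodes with single edges (A_3), so the type is A_3 (the algebra sl(4)).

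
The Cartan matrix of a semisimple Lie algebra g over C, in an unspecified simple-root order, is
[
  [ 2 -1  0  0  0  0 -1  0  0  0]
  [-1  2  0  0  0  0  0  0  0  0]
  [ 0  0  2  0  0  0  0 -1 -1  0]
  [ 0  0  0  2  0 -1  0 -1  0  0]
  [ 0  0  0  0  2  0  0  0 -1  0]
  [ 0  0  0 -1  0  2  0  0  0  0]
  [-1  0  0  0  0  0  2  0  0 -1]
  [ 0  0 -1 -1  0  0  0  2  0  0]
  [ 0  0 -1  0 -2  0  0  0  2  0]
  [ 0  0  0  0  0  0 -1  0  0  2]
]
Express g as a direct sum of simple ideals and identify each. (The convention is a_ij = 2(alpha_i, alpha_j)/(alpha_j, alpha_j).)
The diagram associated to this matrix has two connected components: the simple roots {alpha_1, alpha_2, alpha_7, alpha_10} form a chain of 4 nodes with single edges (A_4), and {alpha_3, alpha_4, alpha_5, alpha_6, alpha_8, alpha_9} form a chain of 6 nodes with a double edge at one end; the terminal node there is the unique short simple root (B_6). A semisimple Lie algebra decomposes uniquely as the direct sum of simple ideals, one per connected component of its Dynkin diagram, so g ≅ A_4 ⊕ B_6 (dimension 24 + 78 = 102).

A_4 ⊕ B_6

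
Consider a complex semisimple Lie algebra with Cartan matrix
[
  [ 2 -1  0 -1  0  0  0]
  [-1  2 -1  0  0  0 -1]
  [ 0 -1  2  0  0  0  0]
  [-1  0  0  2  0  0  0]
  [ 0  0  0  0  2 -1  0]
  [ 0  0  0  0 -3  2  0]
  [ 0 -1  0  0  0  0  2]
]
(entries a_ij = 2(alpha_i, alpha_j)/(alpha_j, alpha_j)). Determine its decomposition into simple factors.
D_5 (so(10)) ⊕ G_2

The diagram associated to this matrix has two connected components: the simple roots {alpha_1, alpha_2, alpha_3, alpha_4, alpha_7} form a chain of 3 nodes with a fork of two nodes at one end (D_5), and {alpha_5, alpha_6} form two nodes joined by a triple edge (G_2). A semisimple Lie algebra decomposes uniquely as the direct sum of simple ideals, one per connected component of its Dynkin diagram, so g ≅ D_5 ⊕ G_2 (dimension 45 + 14 = 59).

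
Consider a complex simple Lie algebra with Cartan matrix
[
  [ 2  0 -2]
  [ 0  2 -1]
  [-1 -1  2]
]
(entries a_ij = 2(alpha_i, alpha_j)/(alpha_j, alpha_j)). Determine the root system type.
C_3 (sp(6))

The matrix has rank 3 with 2's on the diagonal. Reading the off-diagonal entries as Dynkin edges (a single edge where a_ij = a_ji = -1; a double or triple edge where a_ij * a_ji = 2 or 3), the diagram is a chain of 3 nodes with a double edge at one end; the terminal node there is the unique long simple root (C_3). One simple-root ordering that puts it in standard form is (alpha_2, alpha_3, alpha_1). So the algebra is type C_3, i.e. sp(6).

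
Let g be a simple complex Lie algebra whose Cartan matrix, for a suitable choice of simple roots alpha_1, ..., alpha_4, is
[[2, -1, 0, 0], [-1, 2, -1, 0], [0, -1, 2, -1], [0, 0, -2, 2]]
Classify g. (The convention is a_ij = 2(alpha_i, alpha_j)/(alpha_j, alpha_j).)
C_4 (sp(8))

The matrix has rank 4 with 2's on the diagonal. Reading the off-diagonal entries as Dynkin edges (a single edge where a_ij = a_ji = -1; a double or triple edge where a_ij * a_ji = 2 or 3), the diagram is a chain of 4 nodes with a double edge at one end; the terminal node there is the unique long simple root (C_4). One simple-root ordering that puts it in standard form is (alpha_1, alpha_2, alpha_3, alpha_4). So the algebra is type C_4, i.e. sp(8).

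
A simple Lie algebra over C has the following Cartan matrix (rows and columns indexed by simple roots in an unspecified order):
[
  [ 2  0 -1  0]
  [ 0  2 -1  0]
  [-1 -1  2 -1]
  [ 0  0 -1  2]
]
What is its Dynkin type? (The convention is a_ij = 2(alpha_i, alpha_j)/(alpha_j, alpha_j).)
The matrix has rank 4 with 2's on the diagonal. Reading the off-diagonal entries as Dynkin edges (a single edge where a_ij = a_ji = -1; a double or triple edge where a_ij * a_ji = 2 or 3), the diagram is a chain of 2 nodes with a fork of two nodes at one end (D_4). One simple-root ordering that puts it in standard form is (alpha_1, alpha_3, alpha_2, alpha_4). So the algebra is type D_4, i.e. so(8).

type D_4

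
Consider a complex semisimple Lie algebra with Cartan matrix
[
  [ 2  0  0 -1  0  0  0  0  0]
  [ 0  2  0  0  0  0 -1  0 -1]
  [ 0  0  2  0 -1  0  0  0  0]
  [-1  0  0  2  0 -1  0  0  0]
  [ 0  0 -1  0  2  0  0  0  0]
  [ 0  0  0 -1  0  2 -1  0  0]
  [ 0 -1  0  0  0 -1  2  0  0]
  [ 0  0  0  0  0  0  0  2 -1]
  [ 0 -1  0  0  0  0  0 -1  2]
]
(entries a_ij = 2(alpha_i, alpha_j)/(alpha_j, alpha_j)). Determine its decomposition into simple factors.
type A_2 ⊕ type A_7

The diagram associated to this matrix has two connected components: the simple roots {alpha_3, alpha_5} form a chain of 2 nodes with single edges (A_2), and {alpha_1, alpha_2, alpha_4, alpha_6, alpha_7, alpha_8, alpha_9} form a chain of 7 nodes with single edges (A_7). A semisimple Lie algebra decomposes uniquely as the direct sum of simple ideals, one per connected component of its Dynkin diagram, so g ≅ A_2 ⊕ A_7 (dimension 8 + 63 = 71).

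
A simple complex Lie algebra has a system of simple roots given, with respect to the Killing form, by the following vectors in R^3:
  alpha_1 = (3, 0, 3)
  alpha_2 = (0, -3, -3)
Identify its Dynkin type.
A2

Compute the Cartan integers a_ij = 2(alpha_i, alpha_j)/(alpha_j, alpha_j); the resulting 2x2 Cartan matrix is
[[2, -1], [-1, 2]].
All simple roots have the same length, so the diagram is simply laced. The associated Dynkin diagram is a chain of 2 nodes with single edges (A_2), so the type is A_2 (the algebra sl(3)).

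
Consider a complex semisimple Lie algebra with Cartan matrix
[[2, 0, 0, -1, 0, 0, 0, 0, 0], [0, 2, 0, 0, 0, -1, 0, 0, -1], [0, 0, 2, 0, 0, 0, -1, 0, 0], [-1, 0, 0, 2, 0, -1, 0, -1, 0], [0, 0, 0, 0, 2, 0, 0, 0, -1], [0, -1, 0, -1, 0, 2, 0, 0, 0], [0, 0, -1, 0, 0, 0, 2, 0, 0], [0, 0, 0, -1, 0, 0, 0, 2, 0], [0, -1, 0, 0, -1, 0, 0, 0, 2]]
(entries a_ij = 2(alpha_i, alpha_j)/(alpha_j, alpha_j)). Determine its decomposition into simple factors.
The diagram associated to this matrix has two connected components: the simple roots {alpha_3, alpha_7} form a chain of 2 nodes with single edges (A_2), and {alpha_1, alpha_2, alpha_4, alpha_5, alpha_6, alpha_8, alpha_9} form a chain of 5 nodes with a fork of two nodes at one end (D_7). A semisimple Lie algebra decomposes uniquely as the direct sum of simple ideals, one per connected component of its Dynkin diagram, so g ≅ A_2 ⊕ D_7 (dimension 8 + 91 = 99).

A2 ⊕ D7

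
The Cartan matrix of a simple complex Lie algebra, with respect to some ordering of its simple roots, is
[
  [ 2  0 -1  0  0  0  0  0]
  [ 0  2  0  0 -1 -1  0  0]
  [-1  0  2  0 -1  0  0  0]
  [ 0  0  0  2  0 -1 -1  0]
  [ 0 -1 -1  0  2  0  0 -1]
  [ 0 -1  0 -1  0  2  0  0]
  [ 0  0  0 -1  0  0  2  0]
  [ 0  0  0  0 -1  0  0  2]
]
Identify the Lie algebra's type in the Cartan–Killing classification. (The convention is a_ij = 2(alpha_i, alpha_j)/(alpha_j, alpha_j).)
type E_8

The matrix has rank 8 with 2's on the diagonal. Reading the off-diagonal entries as Dynkin edges (a single edge where a_ij = a_ji = -1; a double or triple edge where a_ij * a_ji = 2 or 3), the diagram is a chain of 7 nodes with one extra node attached to the third node from one end (E_8). One simple-root ordering that puts it in standard form is (alpha_1, alpha_8, alpha_3, alpha_5, alpha_2, alpha_6, alpha_4, alpha_7). So the algebra is type E_8.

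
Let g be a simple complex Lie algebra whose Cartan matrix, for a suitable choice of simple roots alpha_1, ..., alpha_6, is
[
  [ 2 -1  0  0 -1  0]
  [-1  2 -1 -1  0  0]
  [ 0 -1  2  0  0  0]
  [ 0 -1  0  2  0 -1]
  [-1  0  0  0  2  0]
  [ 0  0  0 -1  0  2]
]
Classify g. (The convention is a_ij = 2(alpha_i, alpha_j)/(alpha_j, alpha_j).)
The matrix has rank 6 with 2's on the diagonal. Reading the off-diagonal entries as Dynkin edges (a single edge where a_ij = a_ji = -1; a double or triple edge where a_ij * a_ji = 2 or 3), the diagram is a chain of 5 nodes with one extra node attached to the third node from one end (E_6). One simple-root ordering that puts it in standard form is (alpha_6, alpha_3, alpha_4, alpha_2, alpha_1, alpha_5). So the algebra is type E_6.

type E_6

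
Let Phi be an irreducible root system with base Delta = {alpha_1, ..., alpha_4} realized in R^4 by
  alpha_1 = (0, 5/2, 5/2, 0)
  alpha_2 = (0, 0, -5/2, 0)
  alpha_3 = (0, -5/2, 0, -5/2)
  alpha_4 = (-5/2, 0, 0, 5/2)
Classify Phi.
B4

Compute the Cartan integers a_ij = 2(alpha_i, alpha_j)/(alpha_j, alpha_j); the resulting 4x4 Cartan matrix is
[[2, -2, -1, 0], [-1, 2, 0, 0], [-1, 0, 2, -1], [0, 0, -1, 2]].
The roots have two lengths (squared-length ratio 2:1); the short ones are alpha_{2}. The associated Dynkin diagram is a chain of 4 nodes with a double edge at one end; the terminal node there is the unique short simple root (B_4), so the type is B_4 (the algebra so(9)).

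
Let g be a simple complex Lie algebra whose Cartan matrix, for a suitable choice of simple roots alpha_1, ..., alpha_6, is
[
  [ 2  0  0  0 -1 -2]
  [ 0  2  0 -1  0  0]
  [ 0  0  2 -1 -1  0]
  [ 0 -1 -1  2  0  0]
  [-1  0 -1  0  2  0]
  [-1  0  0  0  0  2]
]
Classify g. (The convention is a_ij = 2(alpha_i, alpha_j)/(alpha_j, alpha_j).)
B_6

The matrix has rank 6 with 2's on the diagonal. Reading the off-diagonal entries as Dynkin edges (a single edge where a_ij = a_ji = -1; a double or triple edge where a_ij * a_ji = 2 or 3), the diagram is a chain of 6 nodes with a double edge at one end; the terminal node there is the unique short simple root (B_6). One simple-root ordering that puts it in standard form is (alpha_2, alpha_4, alpha_3, alpha_5, alpha_1, alpha_6). So the algebra is type B_6, i.e. so(13).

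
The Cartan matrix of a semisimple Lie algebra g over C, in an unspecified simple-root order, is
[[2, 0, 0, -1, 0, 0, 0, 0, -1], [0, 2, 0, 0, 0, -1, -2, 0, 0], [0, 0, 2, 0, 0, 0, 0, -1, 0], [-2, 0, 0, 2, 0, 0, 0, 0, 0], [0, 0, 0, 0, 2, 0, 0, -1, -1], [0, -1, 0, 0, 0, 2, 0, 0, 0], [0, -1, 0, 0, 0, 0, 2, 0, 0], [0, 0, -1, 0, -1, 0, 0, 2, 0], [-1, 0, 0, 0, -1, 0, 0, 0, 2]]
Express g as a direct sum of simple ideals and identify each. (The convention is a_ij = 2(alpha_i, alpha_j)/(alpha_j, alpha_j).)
The diagram associated to this matrix has two connected components: the simple roots {alpha_2, alpha_6, alpha_7} form a chain of 3 nodes with a double edge at one end; the terminal node there is the unique short simple root (B_3), and {alpha_1, alpha_3, alpha_4, alpha_5, alpha_8, alpha_9} form a chain of 6 nodes with a double edge at one end; the terminal node there is the unique long simple root (C_6). A semisimple Lie algebra decomposes uniquely as the direct sum of simple ideals, one per connected component of its Dynkin diagram, so g ≅ B_3 ⊕ C_6 (dimension 21 + 78 = 99).

B3 ⊕ C6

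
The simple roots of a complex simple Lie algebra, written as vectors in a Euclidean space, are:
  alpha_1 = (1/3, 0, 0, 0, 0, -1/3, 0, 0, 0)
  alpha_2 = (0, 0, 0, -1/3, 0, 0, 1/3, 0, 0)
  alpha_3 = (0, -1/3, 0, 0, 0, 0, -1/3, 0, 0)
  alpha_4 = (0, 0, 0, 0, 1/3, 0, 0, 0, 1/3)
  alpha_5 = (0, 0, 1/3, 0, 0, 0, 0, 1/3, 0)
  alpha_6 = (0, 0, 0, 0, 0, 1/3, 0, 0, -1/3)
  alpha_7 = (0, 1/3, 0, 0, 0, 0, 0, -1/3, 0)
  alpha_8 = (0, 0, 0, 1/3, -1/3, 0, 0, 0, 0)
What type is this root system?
A8

Compute the Cartan integers a_ij = 2(alpha_i, alpha_j)/(alpha_j, alpha_j); the resulting 8x8 Cartan matrix is
[[2, 0, 0, 0, 0, -1, 0, 0], [0, 2, -1, 0, 0, 0, 0, -1], [0, -1, 2, 0, 0, 0, -1, 0], [0, 0, 0, 2, 0, -1, 0, -1], [0, 0, 0, 0, 2, 0, -1, 0], [-1, 0, 0, -1, 0, 2, 0, 0], [0, 0, -1, 0, -1, 0, 2, 0], [0, -1, 0, -1, 0, 0, 0, 2]].
All simple roots have the same length, so the diagram is simply laced. The associated Dynkin diagram is a chain of 8 nodes with single edges (A_8), so the type is A_8 (the algebra sl(9)).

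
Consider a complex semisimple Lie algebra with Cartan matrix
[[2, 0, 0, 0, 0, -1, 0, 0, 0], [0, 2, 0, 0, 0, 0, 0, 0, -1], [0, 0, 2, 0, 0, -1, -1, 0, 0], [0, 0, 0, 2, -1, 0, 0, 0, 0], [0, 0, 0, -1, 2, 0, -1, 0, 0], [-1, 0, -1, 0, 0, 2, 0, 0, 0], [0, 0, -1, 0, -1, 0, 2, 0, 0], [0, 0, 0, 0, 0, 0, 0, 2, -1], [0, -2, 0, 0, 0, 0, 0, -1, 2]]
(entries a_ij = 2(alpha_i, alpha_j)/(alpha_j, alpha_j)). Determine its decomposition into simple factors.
The diagram associated to this matrix has two connected components: the simple roots {alpha_1, alpha_3, alpha_4, alpha_5, alpha_6, alpha_7} form a chain of 6 nodes with single edges (A_6), and {alpha_2, alpha_8, alpha_9} form a chain of 3 nodes with a double edge at one end; the terminal node there is the unique short simple root (B_3). A semisimple Lie algebra decomposes uniquely as the direct sum of simple ideals, one per connected component of its Dynkin diagram, so g ≅ A_6 ⊕ B_3 (dimension 48 + 21 = 69).

type A_6 + type B_3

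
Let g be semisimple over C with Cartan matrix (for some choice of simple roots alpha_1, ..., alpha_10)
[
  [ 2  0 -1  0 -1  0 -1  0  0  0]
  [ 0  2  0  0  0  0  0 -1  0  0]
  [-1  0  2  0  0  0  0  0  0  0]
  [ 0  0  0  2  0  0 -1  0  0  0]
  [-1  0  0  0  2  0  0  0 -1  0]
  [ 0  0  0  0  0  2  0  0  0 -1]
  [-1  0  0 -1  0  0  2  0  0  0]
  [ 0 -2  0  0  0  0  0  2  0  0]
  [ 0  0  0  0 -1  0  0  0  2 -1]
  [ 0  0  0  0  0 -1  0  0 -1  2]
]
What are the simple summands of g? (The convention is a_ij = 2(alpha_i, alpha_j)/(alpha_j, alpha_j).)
B_2 ⊕ E_8

The diagram associated to this matrix has two connected components: the simple roots {alpha_2, alpha_8} form a chain of 2 nodes with a double edge at one end; the terminal node there is the unique short simple root (B_2), and {alpha_1, alpha_3, alpha_4, alpha_5, alpha_6, alpha_7, alpha_9, alpha_10} form a chain of 7 nodes with one extra node attached to the third node from one end (E_8). A semisimple Lie algebra decomposes uniquely as the direct sum of simple ideals, one per connected component of its Dynkin diagram, so g ≅ B_2 ⊕ E_8 (dimension 10 + 248 = 258).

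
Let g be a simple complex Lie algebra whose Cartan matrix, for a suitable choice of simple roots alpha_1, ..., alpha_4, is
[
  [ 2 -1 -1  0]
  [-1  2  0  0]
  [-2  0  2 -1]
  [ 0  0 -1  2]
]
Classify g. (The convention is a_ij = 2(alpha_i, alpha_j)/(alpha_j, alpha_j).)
F_4

The matrix has rank 4 with 2's on the diagonal. Reading the off-diagonal entries as Dynkin edges (a single edge where a_ij = a_ji = -1; a double or triple edge where a_ij * a_ji = 2 or 3), the diagram is a chain of 4 nodes with a double edge between the middle two (F_4). One simple-root ordering that puts it in standard form is (alpha_4, alpha_3, alpha_1, alpha_2). So the algebra is type F_4.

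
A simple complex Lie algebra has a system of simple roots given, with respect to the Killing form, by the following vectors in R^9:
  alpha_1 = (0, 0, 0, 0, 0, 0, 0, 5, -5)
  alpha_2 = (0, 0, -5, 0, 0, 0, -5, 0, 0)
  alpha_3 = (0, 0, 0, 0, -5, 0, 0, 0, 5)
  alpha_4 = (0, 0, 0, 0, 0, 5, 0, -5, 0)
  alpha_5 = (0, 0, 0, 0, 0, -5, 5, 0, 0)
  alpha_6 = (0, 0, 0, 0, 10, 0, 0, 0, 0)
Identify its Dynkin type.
C_6 (sp(12))

Compute the Cartan integers a_ij = 2(alpha_i, alpha_j)/(alpha_j, alpha_j); the resulting 6x6 Cartan matrix is
[[2, 0, -1, -1, 0, 0], [0, 2, 0, 0, -1, 0], [-1, 0, 2, 0, 0, -1], [-1, 0, 0, 2, -1, 0], [0, -1, 0, -1, 2, 0], [0, 0, -2, 0, 0, 2]].
The roots have two lengths (squared-length ratio 2:1); the short ones are alpha_{1,2,3,4,5}. The associated Dynkin diagram is a chain of 6 nodes with a double edge at one end; the terminal node there is the unique long simple root (C_6), so the type is C_6 (the algebra sp(12)).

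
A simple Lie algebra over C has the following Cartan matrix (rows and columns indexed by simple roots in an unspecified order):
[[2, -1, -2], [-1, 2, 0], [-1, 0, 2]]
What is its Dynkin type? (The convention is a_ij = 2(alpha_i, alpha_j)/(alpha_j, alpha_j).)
The matrix has rank 3 with 2's on the diagonal. Reading the off-diagonal entries as Dynkin edges (a single edge where a_ij = a_ji = -1; a double or triple edge where a_ij * a_ji = 2 or 3), the diagram is a chain of 3 nodes with a double edge at one end; the terminal node there is the unique short simple root (B_3). One simple-root ordering that puts it in standard form is (alpha_2, alpha_1, alpha_3). So the algebra is type B_3, i.e. so(7).

type B_3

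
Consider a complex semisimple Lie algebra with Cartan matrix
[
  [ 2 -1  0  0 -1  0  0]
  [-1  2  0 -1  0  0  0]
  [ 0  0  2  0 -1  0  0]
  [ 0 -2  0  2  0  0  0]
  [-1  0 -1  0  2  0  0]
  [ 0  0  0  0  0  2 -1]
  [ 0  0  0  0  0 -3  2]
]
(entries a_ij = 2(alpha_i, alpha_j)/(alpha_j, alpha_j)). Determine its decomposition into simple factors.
The diagram associated to this matrix has two connected components: the simple roots {alpha_1, alpha_2, alpha_3, alpha_4, alpha_5} form a chain of 5 nodes with a double edge at one end; the terminal node there is the unique long simple root (C_5), and {alpha_6, alpha_7} form two nodes joined by a triple edge (G_2). A semisimple Lie algebra decomposes uniquely as the direct sum of simple ideals, one per connected component of its Dynkin diagram, so g ≅ C_5 ⊕ G_2 (dimension 55 + 14 = 69).

C_5 (sp(10)) ⊕ G_2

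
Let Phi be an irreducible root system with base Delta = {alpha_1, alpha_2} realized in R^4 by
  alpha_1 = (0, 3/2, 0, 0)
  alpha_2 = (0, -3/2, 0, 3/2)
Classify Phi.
B_2 (so(5))

Compute the Cartan integers a_ij = 2(alpha_i, alpha_j)/(alpha_j, alpha_j); the resulting 2x2 Cartan matrix is
[[2, -1], [-2, 2]].
The roots have two lengths (squared-length ratio 2:1); the short ones are alpha_{1}. The associated Dynkin diagram is a chain of 2 nodes with a double edge at one end; the terminal node there is the unique short simple root (B_2), so the type is B_2 (the algebra so(5)).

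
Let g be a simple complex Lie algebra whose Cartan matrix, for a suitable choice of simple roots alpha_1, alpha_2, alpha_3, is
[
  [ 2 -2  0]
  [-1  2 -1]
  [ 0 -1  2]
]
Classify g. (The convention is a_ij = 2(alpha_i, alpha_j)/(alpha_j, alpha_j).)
The matrix has rank 3 with 2's on the diagonal. Reading the off-diagonal entries as Dynkin edges (a single edge where a_ij = a_ji = -1; a double or triple edge where a_ij * a_ji = 2 or 3), the diagram is a chain of 3 nodes with a double edge at one end; the terminal node there is the unique long simple root (C_3). One simple-root ordering that puts it in standard form is (alpha_3, alpha_2, alpha_1). So the algebra is type C_3, i.e. sp(6).

C_3 (sp(6))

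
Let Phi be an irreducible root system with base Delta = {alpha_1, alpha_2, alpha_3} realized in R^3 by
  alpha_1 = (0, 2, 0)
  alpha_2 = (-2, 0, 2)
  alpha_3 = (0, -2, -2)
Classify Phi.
B_3 (so(7))

Compute the Cartan integers a_ij = 2(alpha_i, alpha_j)/(alpha_j, alpha_j); the resulting 3x3 Cartan matrix is
[[2, 0, -1], [0, 2, -1], [-2, -1, 2]].
The roots have two lengths (squared-length ratio 2:1); the short ones are alpha_{1}. The associated Dynkin diagram is a chain of 3 nodes with a double edge at one end; the terminal node there is the unique short simple root (B_3), so the type is B_3 (the algebra so(7)).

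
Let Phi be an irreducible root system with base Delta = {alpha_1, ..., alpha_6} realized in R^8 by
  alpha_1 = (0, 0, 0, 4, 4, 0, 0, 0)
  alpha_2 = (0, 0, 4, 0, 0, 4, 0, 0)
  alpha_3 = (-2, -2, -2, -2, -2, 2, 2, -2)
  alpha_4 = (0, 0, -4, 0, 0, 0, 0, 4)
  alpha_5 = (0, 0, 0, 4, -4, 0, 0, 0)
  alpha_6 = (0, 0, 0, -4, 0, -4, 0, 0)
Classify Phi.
Compute the Cartan integers a_ij = 2(alpha_i, alpha_j)/(alpha_j, alpha_j); the resulting 6x6 Cartan matrix is
[[2, 0, -1, 0, 0, -1], [0, 2, 0, -1, 0, -1], [-1, 0, 2, 0, 0, 0], [0, -1, 0, 2, 0, 0], [0, 0, 0, 0, 2, -1], [-1, -1, 0, 0, -1, 2]].
All simple roots have the same length, so the diagram is simply laced. The associated Dynkin diagram is a chain of 5 nodes with one extra node attached to the third node from one end (E_6), so the type is E_6.

E_6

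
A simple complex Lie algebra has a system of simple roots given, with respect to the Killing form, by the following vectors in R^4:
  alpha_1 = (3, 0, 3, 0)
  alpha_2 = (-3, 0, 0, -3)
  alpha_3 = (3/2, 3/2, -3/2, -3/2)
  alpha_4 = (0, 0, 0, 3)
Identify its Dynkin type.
Compute the Cartan integers a_ij = 2(alpha_i, alpha_j)/(alpha_j, alpha_j); the resulting 4x4 Cartan matrix is
[[2, -1, 0, 0], [-1, 2, 0, -2], [0, 0, 2, -1], [0, -1, -1, 2]].
The roots have two lengths (squared-length ratio 2:1); the short ones are alpha_{3,4}. The associated Dynkin diagram is a chain of 4 nodes with a double edge between the middle two (F_4), so the type is F_4.

F_4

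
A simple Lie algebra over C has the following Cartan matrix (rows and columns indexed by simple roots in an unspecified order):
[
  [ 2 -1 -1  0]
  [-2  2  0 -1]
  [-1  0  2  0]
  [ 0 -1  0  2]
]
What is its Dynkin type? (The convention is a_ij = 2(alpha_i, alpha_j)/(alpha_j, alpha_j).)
The matrix has rank 4 with 2's on the diagonal. Reading the off-diagonal entries as Dynkin edges (a single edge where a_ij = a_ji = -1; a double or triple edge where a_ij * a_ji = 2 or 3), the diagram is a chain of 4 nodes with a double edge between the middle two (F_4). One simple-root ordering that puts it in standard form is (alpha_4, alpha_2, alpha_1, alpha_3). So the algebra is type F_4.

type F_4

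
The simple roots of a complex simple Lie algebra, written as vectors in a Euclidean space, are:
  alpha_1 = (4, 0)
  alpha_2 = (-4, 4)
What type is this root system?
Compute the Cartan integers a_ij = 2(alpha_i, alpha_j)/(alpha_j, alpha_j); the resulting 2x2 Cartan matrix is
[[2, -1], [-2, 2]].
The roots have two lengths (squared-length ratio 2:1); the short ones are alpha_{1}. The associated Dynkin diagram is a chain of 2 nodes with a double edge at one end; the terminal node there is the unique short simple root (B_2), so the type is B_2 (the algebra so(5)).

B_2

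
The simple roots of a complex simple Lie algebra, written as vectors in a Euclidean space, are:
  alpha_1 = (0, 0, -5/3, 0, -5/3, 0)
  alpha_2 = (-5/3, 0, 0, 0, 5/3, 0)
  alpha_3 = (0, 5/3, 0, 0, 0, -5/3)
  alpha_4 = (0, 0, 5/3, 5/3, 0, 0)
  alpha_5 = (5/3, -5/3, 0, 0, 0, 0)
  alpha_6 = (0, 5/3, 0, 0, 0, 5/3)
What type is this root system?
D6

Compute the Cartan integers a_ij = 2(alpha_i, alpha_j)/(alpha_j, alpha_j); the resulting 6x6 Cartan matrix is
[[2, -1, 0, -1, 0, 0], [-1, 2, 0, 0, -1, 0], [0, 0, 2, 0, -1, 0], [-1, 0, 0, 2, 0, 0], [0, -1, -1, 0, 2, -1], [0, 0, 0, 0, -1, 2]].
All simple roots have the same length, so the diagram is simply laced. The associated Dynkin diagram is a chain of 4 nodes with a fork of two nodes at one end (D_6), so the type is D_6 (the algebra so(12)).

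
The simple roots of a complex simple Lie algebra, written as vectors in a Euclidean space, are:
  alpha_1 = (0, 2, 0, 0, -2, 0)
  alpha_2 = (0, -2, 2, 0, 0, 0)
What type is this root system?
A_2 (sl(3))

Compute the Cartan integers a_ij = 2(alpha_i, alpha_j)/(alpha_j, alpha_j); the resulting 2x2 Cartan matrix is
[[2, -1], [-1, 2]].
All simple roots have the same length, so the diagram is simply laced. The associated Dynkin diagram is a chain of 2 nodes with single edges (A_2), so the type is A_2 (the algebra sl(3)).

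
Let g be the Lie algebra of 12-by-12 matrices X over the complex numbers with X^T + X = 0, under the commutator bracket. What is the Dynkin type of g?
This is so(12) with 12 even, which has dimension 12(12-1)/2 = 66 and rank 12/2 = 6. In the classification of classical Lie algebras, the orthogonal algebra so(2n) in an even number of variables has type D_n; here n = 6, so the Dynkin diagram is a chain of 4 nodes with a fork of two nodes at one end (D_6). Hence the type is D_6.

D_6 (so(12))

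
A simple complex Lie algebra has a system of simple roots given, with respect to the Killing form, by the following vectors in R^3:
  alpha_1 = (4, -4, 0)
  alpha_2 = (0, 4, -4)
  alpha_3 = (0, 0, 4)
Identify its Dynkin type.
B3

Compute the Cartan integers a_ij = 2(alpha_i, alpha_j)/(alpha_j, alpha_j); the resulting 3x3 Cartan matrix is
[[2, -1, 0], [-1, 2, -2], [0, -1, 2]].
The roots have two lengths (squared-length ratio 2:1); the short ones are alpha_{3}. The associated Dynkin diagram is a chain of 3 nodes with a double edge at one end; the terminal node there is the unique short simple root (B_3), so the type is B_3 (the algebra so(7)).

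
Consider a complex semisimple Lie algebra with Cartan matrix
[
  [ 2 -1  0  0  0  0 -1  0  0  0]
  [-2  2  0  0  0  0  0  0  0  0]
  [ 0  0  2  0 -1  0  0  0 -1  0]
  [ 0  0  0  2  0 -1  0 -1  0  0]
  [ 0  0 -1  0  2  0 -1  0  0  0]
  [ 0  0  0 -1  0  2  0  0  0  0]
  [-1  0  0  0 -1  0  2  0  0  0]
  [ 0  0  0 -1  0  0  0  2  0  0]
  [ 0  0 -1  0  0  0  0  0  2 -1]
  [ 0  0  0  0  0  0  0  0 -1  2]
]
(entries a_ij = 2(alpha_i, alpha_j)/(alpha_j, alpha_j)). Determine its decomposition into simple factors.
A3 + C7

The diagram associated to this matrix has two connected components: the simple roots {alpha_4, alpha_6, alpha_8} form a chain of 3 nodes with single edges (A_3), and {alpha_1, alpha_2, alpha_3, alpha_5, alpha_7, alpha_9, alpha_10} form a chain of 7 nodes with a double edge at one end; the terminal node there is the unique long simple root (C_7). A semisimple Lie algebra decomposes uniquely as the direct sum of simple ideals, one per connected component of its Dynkin diagram, so g ≅ A_3 ⊕ C_7 (dimension 15 + 105 = 120).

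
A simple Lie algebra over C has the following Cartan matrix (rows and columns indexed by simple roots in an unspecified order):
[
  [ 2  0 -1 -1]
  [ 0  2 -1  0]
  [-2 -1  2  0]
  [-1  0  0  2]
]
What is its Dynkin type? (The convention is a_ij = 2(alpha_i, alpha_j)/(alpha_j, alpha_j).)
type F_4

The matrix has rank 4 with 2's on the diagonal. Reading the off-diagonal entries as Dynkin edges (a single edge where a_ij = a_ji = -1; a double or triple edge where a_ij * a_ji = 2 or 3), the diagram is a chain of 4 nodes with a double edge between the middle two (F_4). One simple-root ordering that puts it in standard form is (alpha_2, alpha_3, alpha_1, alpha_4). So the algebra is type F_4.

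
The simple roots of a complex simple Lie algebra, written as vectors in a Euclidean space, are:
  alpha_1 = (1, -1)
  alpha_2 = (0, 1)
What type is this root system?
Compute the Cartan integers a_ij = 2(alpha_i, alpha_j)/(alpha_j, alpha_j); the resulting 2x2 Cartan matrix is
[[2, -2], [-1, 2]].
The roots have two lengths (squared-length ratio 2:1); the short ones are alpha_{2}. The associated Dynkin diagram is a chain of 2 nodes with a double edge at one end; the terminal node there is the unique short simple root (B_2), so the type is B_2 (the algebra so(5)).

type B_2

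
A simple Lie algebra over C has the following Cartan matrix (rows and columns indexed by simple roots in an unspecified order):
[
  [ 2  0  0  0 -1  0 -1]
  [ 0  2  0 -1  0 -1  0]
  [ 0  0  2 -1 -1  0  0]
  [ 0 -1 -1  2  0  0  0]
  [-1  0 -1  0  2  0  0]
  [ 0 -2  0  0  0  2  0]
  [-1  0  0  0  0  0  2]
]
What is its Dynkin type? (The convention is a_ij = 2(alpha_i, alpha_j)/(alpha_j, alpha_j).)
The matrix has rank 7 with 2's on the diagonal. Reading the off-diagonal entries as Dynkin edges (a single edge where a_ij = a_ji = -1; a double or triple edge where a_ij * a_ji = 2 or 3), the diagram is a chain of 7 nodes with a double edge at one end; the terminal node there is the unique long simple root (C_7). One simple-root ordering that puts it in standard form is (alpha_7, alpha_1, alpha_5, alpha_3, alpha_4, alpha_2, alpha_6). So the algebra is type C_7, i.e. sp(14).

C_7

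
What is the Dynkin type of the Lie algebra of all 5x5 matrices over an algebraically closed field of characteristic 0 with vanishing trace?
A_4

This is sl(5), which has dimension 5^2 - 1 = 24 and rank 5 - 1 = 4 (a Cartan subalgebra is the diagonal traceless matrices). In the classification of classical Lie algebras, the special linear algebra sl(n+1) has type A_n; here n = 4, so the Dynkin diagram is a chain of 4 nodes with single edges (A_4). Hence the type is A_4.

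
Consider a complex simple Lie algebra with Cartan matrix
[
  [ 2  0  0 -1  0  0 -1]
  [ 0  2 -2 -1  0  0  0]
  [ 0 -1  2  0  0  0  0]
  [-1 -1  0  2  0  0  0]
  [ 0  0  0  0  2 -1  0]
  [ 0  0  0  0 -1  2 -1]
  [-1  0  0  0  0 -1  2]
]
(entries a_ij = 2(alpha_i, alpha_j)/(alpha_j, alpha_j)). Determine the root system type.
The matrix has rank 7 with 2's on the diagonal. Reading the off-diagonal entries as Dynkin edges (a single edge where a_ij = a_ji = -1; a double or triple edge where a_ij * a_ji = 2 or 3), the diagram is a chain of 7 nodes with a double edge at one end; the terminal node there is the unique short simple root (B_7). One simple-root ordering that puts it in standard form is (alpha_5, alpha_6, alpha_7, alpha_1, alpha_4, alpha_2, alpha_3). So the algebra is type B_7, i.e. so(15).

B7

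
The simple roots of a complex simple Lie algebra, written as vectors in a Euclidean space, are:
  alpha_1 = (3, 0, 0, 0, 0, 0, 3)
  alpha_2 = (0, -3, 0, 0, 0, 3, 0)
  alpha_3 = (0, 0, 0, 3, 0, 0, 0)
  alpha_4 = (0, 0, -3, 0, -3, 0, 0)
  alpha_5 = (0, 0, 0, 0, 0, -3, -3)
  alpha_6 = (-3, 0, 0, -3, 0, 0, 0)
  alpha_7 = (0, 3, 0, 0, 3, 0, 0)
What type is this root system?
B_7

Compute the Cartan integers a_ij = 2(alpha_i, alpha_j)/(alpha_j, alpha_j); the resulting 7x7 Cartan matrix is
[[2, 0, 0, 0, -1, -1, 0], [0, 2, 0, 0, -1, 0, -1], [0, 0, 2, 0, 0, -1, 0], [0, 0, 0, 2, 0, 0, -1], [-1, -1, 0, 0, 2, 0, 0], [-1, 0, -2, 0, 0, 2, 0], [0, -1, 0, -1, 0, 0, 2]].
The roots have two lengths (squared-length ratio 2:1); the short ones are alpha_{3}. The associated Dynkin diagram is a chain of 7 nodes with a double edge at one end; the terminal node there is the unique short simple root (B_7), so the type is B_7 (the algebra so(15)).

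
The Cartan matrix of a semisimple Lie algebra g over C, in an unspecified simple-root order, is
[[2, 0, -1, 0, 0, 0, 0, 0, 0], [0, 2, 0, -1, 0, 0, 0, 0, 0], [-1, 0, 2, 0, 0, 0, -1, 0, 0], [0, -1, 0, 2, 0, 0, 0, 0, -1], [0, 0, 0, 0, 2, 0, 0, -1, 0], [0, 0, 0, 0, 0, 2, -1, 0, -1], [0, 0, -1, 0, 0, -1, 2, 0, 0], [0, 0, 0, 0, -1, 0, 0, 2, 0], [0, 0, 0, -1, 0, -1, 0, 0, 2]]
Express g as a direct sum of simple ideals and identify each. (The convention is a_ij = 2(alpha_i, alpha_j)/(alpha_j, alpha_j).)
type A_2 ⊕ type A_7

The diagram associated to this matrix has two connected components: the simple roots {alpha_5, alpha_8} form a chain of 2 nodes with single edges (A_2), and {alpha_1, alpha_2, alpha_3, alpha_4, alpha_6, alpha_7, alpha_9} form a chain of 7 nodes with single edges (A_7). A semisimple Lie algebra decomposes uniquely as the direct sum of simple ideals, one per connected component of its Dynkin diagram, so g ≅ A_2 ⊕ A_7 (dimension 8 + 63 = 71).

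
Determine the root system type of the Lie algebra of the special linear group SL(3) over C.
A_2 (sl(3))

This is sl(3), which has dimension 3^2 - 1 = 8 and rank 3 - 1 = 2 (a Cartan subalgebra is the diagonal traceless matrices). In the classification of classical Lie algebras, the special linear algebra sl(n+1) has type A_n; here n = 2, so the Dynkin diagram is a chain of 2 nodes with single edges (A_2). Hence the type is A_2.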